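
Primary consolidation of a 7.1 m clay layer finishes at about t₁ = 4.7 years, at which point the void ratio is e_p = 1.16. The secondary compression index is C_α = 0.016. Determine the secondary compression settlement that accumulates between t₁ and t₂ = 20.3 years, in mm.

S_s ≈ 33.4 mm

Secondary compression: S_s = C_α·H/(1+e_p)·log₁₀(t₂/t₁)
S_s = 0.016×7.1/(1+1.16)×log₁₀(20.3/4.7)
    = 0.05259 × 0.6354 = 0.03342 m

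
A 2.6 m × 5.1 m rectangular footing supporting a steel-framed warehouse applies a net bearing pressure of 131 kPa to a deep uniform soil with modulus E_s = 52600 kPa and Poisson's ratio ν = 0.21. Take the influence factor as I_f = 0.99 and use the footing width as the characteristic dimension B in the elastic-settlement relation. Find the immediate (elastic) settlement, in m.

Immediate (elastic) settlement: S_e = q·B·(1−ν²)/E_s · I_f.
S_e = 131 × 2.6 × (1 − 0.21²) / 52600 × 0.99
    = 131 × 2.6 × 0.9559 / 52600 × 0.99
    = 0.006128 m

S_e ≈ 0.00613 m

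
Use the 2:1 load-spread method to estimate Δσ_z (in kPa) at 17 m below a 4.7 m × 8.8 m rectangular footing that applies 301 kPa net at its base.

Δσ_z ≈ 22.2 kPa

By the 2:1 method the load spreads at 1 horizontal : 2 vertical, so at depth z the loaded area has grown by z in each plan dimension:
Δσ = qBL/((B+z)(L+z)) = 301×4.7×8.8/((4.7+17)(8.8+17)) = 22.237 kPa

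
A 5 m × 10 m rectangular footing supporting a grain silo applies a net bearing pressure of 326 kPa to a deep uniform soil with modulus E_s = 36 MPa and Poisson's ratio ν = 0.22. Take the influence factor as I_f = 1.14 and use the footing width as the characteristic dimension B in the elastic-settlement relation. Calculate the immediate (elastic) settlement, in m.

Immediate (elastic) settlement: S_e = q·B·(1−ν²)/E_s · I_f.
E_s = 36 MPa = 36000 kPa.
S_e = 326 × 5 × (1 − 0.22²) / 36000 × 1.14
    = 326 × 5 × 0.9516 / 36000 × 1.14
    = 0.04912 m

S_e ≈ 0.0491 m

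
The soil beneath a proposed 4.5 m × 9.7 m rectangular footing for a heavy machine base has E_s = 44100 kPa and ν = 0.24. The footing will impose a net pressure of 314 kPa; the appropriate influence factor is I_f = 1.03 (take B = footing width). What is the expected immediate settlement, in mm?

Immediate (elastic) settlement: S_e = q·B·(1−ν²)/E_s · I_f.
S_e = 314 × 4.5 × (1 − 0.24²) / 44100 × 1.03
    = 314 × 4.5 × 0.9424 / 44100 × 1.03
    = 0.0311 m = 31.1 mm

S_e ≈ 31.1 mm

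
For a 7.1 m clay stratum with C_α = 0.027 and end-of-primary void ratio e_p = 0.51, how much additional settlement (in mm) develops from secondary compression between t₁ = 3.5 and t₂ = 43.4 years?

S_s ≈ 139 mm

Secondary compression: S_s = C_α·H/(1+e_p)·log₁₀(t₂/t₁)
S_s = 0.027×7.1/(1+0.51)×log₁₀(43.4/3.5)
    = 0.127 × 1.093 = 0.1388 m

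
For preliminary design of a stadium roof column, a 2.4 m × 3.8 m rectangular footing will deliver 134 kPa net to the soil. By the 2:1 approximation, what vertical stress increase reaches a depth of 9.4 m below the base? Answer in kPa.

Δσ_z ≈ 7.85 kPa

By the 2:1 method the load spreads at 1 horizontal : 2 vertical, so at depth z the loaded area has grown by z in each plan dimension:
Δσ = qBL/((B+z)(L+z)) = 134×2.4×3.8/((2.4+9.4)(3.8+9.4)) = 7.8459 kPa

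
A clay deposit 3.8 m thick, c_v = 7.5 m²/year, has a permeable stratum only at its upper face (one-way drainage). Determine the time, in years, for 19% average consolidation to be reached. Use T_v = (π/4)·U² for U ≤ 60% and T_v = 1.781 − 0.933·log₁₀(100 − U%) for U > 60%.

t ≈ 0.0546 years

Drainage path length: H_d = H = 3.8 m (single drainage).
U ≤ 60%: T_v = (π/4)·U² = (π/4)×0.19² = 0.028353.
t = T_v·H_d²/c_v = 0.028353×3.8²/7.5 = 0.05459 years.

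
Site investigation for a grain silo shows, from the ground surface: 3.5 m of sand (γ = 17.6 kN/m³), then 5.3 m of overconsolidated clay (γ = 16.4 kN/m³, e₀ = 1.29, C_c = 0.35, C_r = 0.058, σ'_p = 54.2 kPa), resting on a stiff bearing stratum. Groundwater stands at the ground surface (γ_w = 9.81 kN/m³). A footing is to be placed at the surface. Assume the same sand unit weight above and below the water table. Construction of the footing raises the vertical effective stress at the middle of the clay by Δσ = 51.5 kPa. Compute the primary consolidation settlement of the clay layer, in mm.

Mid-depth of clay below the ground surface: z = 3.5 + 5.3/2 = 6.15 m.
Total vertical stress at mid-clay: σ_v = 17.6×3.5 + 16.4×2.65 = 105.06 kPa.
Pore pressure: u = 9.81×(6.15 − 0) = 60.332 kPa.
Initial effective stress: σ'_0 = σ_v − u = 105.06 − 60.332 = 44.728 kPa.
Final effective stress: σ'_f = 44.728 + 51.5 = 96.228 kPa.
σ'_f = 96.228 > σ'_p = 54.2 kPa, so the stress path crosses the preconsolidation pressure — recompression up to σ'_p, then virgin compression beyond:
S_c = H/(1+e₀)·[C_r·log₁₀(σ'_p/σ'_0) + C_c·log₁₀(σ'_f/σ'_p)]
    = 5.3/2.29 × [0.058×log₁₀(54.2/44.728) + 0.35×log₁₀(96.228/54.2)]
    = 2.3144 × [0.0048383 + 0.087256] = 0.2131 m

S_c ≈ 213 mm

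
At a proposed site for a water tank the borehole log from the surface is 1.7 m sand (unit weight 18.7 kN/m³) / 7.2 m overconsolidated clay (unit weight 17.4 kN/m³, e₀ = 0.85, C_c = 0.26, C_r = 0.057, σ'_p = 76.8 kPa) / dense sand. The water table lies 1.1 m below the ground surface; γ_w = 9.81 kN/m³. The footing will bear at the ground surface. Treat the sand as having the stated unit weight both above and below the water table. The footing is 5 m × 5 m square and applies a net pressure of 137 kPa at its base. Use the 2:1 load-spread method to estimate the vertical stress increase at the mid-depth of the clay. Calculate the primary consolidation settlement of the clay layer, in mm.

Mid-depth of clay below the ground surface: z = 1.7 + 7.2/2 = 5.3 m.
Total vertical stress at mid-clay: σ_v = 18.7×1.7 + 17.4×3.6 = 94.43 kPa.
Pore pressure: u = 9.81×(5.3 − 1.1) = 41.202 kPa.
Initial effective stress: σ'_0 = σ_v − u = 94.43 − 41.202 = 53.228 kPa.
Stress increase at mid-clay by the 2:1 spreading method:
Δσ = qBL/((B+z)(L+z)) = 137×5×5/((5+5.3)(5+5.3)) = 32.284 kPa
Final effective stress: σ'_f = 53.228 + 32.284 = 85.512 kPa.
σ'_f = 85.512 > σ'_p = 76.8 kPa, so the stress path crosses the preconsolidation pressure — recompression up to σ'_p, then virgin compression beyond:
S_c = H/(1+e₀)·[C_r·log₁₀(σ'_p/σ'_0) + C_c·log₁₀(σ'_f/σ'_p)]
    = 7.2/1.85 × [0.057×log₁₀(76.8/53.228) + 0.26×log₁₀(85.512/76.8)]
    = 3.8919 × [0.0090756 + 0.012133] = 0.08254 m

S_c ≈ 82.5 mm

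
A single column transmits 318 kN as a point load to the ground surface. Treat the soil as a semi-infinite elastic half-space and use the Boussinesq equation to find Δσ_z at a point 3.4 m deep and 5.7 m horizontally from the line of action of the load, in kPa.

Boussinesq vertical stress below a point load on an elastic half-space:
Δσ_z = 3P/(2πz²) · [1 + (r/z)²]^(−5/2)
r/z = 5.7/3.4 = 1.6765; [1+(r/z)²]^(−5/2) = 0.03528.
Δσ_z = 3×318/(2π×3.4²) × 0.03528 = 13.134 × 0.03528 = 0.4634 kPa

Δσ_z ≈ 0.463 kPa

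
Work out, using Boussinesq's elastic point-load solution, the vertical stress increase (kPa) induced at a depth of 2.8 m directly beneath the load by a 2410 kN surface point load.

Boussinesq vertical stress below a point load on an elastic half-space:
Δσ_z = 3P/(2πz²) · [1 + (r/z)²]^(−5/2)
r/z = 0/2.8 = 0; [1+(r/z)²]^(−5/2) = 1.
Δσ_z = 3×2410/(2π×2.8²) × 1 = 146.77 × 1 = 146.8 kPa

Δσ_z ≈ 147 kPa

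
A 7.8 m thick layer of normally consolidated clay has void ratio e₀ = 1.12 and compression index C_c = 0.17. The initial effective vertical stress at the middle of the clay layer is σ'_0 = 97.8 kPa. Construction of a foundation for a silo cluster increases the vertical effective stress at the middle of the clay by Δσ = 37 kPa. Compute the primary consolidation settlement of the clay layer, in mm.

S_c ≈ 87.2 mm

Final effective stress: σ'_f = σ'_0 + Δσ = 97.8 + 37 = 134.8 kPa.
Normally consolidated clay, so the full stress increment lies on the virgin compression line:
S_c = C_c·H/(1+e₀)·log₁₀(σ'_f/σ'_0) = 0.17×7.8/(1+1.12)×log₁₀(134.8/97.8)
    = 0.62547 × 0.13935 = 0.08716 m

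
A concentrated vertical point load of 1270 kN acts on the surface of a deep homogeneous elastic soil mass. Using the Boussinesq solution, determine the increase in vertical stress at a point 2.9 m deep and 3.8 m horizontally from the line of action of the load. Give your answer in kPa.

Δσ_z ≈ 5.93 kPa

Boussinesq vertical stress below a point load on an elastic half-space:
Δσ_z = 3P/(2πz²) · [1 + (r/z)²]^(−5/2)
r/z = 3.8/2.9 = 1.3103; [1+(r/z)²]^(−5/2) = 0.082182.
Δσ_z = 3×1270/(2π×2.9²) × 0.082182 = 72.102 × 0.082182 = 5.925 kPa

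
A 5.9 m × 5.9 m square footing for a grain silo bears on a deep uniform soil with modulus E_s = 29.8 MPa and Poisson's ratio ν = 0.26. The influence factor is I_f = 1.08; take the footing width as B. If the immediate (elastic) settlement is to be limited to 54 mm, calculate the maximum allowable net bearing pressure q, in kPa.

q ≈ 271 kPa

E_s = 29.8 MPa = 29800 kPa.
S_e = q·B·(1−ν²)/E_s · I_f  ⇒  q = S_e·E_s / (B·(1−ν²)·I_f).
q = 0.054 × 29800 / (5.9 × 0.9324 × 1.08) = 270.9 kPa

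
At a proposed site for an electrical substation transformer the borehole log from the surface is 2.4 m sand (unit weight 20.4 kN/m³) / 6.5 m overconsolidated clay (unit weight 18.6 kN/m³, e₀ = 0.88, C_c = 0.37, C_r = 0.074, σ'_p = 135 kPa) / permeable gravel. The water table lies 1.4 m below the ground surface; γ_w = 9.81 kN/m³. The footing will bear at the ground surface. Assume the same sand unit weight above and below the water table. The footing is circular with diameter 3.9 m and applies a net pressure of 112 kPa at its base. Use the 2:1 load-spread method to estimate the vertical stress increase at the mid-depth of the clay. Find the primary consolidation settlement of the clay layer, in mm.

S_c ≈ 27.1 mm

Mid-depth of clay below the ground surface: z = 2.4 + 6.5/2 = 5.65 m.
Total vertical stress at mid-clay: σ_v = 20.4×2.4 + 18.6×3.25 = 109.41 kPa.
Pore pressure: u = 9.81×(5.65 − 1.4) = 41.693 kPa.
Initial effective stress: σ'_0 = σ_v − u = 109.41 − 41.693 = 67.717 kPa.
Stress increase at mid-clay by the 2:1 spreading method:
Δσ ≈ qD²/(D+z)² = 112×3.9²/(3.9+5.65)² = 18.678 kPa
Final effective stress: σ'_f = 67.717 + 18.678 = 86.395 kPa.
σ'_f = 86.395 ≤ σ'_p = 135 kPa, so the clay remains overconsolidated and only the recompression index applies:
S_c = C_r·H/(1+e₀)·log₁₀(σ'_f/σ'_0) = 0.074×6.5/1.88×log₁₀(86.395/67.717)
    = 0.25585 × 0.10579 = 0.02707 m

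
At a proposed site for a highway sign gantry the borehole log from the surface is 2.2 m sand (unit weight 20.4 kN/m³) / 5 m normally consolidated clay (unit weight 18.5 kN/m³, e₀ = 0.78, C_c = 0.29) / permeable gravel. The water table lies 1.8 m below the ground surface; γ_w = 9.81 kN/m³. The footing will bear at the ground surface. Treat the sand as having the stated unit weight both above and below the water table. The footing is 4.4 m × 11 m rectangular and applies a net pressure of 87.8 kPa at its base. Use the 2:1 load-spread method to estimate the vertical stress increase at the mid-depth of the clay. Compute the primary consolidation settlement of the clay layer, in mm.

S_c ≈ 137 mm

Mid-depth of clay below the ground surface: z = 2.2 + 5/2 = 4.7 m.
Total vertical stress at mid-clay: σ_v = 20.4×2.2 + 18.5×2.5 = 91.13 kPa.
Pore pressure: u = 9.81×(4.7 − 1.8) = 28.449 kPa.
Initial effective stress: σ'_0 = σ_v − u = 91.13 − 28.449 = 62.681 kPa.
Stress increase at mid-clay by the 2:1 spreading method:
Δσ = qBL/((B+z)(L+z)) = 87.8×4.4×11/((4.4+4.7)(11+4.7)) = 29.744 kPa
Final effective stress: σ'_f = σ'_0 + Δσ = 62.681 + 29.744 = 92.425 kPa.
Normally consolidated clay, so the full stress increment lies on the virgin compression line:
S_c = C_c·H/(1+e₀)·log₁₀(σ'_f/σ'_0) = 0.29×5/(1+0.78)×log₁₀(92.425/62.681)
    = 0.81461 × 0.16865 = 0.1374 m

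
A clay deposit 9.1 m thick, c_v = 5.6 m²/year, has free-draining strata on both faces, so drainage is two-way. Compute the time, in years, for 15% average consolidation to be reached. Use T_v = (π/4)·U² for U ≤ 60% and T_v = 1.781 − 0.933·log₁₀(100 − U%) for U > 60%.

Drainage path length: H_d = H/2 = 4.55 m (double drainage).
U ≤ 60%: T_v = (π/4)·U² = (π/4)×0.15² = 0.017671.
t = T_v·H_d²/c_v = 0.017671×4.55²/5.6 = 0.06533 years.

t ≈ 0.0653 years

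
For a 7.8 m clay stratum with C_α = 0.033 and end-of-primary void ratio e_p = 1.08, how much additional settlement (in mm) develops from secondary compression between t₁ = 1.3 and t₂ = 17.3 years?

S_s ≈ 139 mm

Secondary compression: S_s = C_α·H/(1+e_p)·log₁₀(t₂/t₁)
S_s = 0.033×7.8/(1+1.08)×log₁₀(17.3/1.3)
    = 0.1237 × 1.124 = 0.1391 m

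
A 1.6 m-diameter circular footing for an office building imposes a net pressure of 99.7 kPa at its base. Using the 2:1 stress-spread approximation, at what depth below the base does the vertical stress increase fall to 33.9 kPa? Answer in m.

2:1 spreading — at depth z the loaded area has grown by z in each plan dimension:
qD²/(D+z)² = Δσ_z ⇒ z = D(√(q/Δσ_z) − 1) = 1.6×(√(99.7/33.9) − 1) = 1.144 m

z ≈ 1.14 m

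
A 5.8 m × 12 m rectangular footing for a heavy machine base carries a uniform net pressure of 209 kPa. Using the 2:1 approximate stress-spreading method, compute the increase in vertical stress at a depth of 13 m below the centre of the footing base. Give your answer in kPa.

By the 2:1 method the load spreads at 1 horizontal : 2 vertical, so at depth z the loaded area has grown by z in each plan dimension:
Δσ = qBL/((B+z)(L+z)) = 209×5.8×12/((5.8+13)(12+13)) = 30.95 kPa

Δσ_z ≈ 30.9 kPa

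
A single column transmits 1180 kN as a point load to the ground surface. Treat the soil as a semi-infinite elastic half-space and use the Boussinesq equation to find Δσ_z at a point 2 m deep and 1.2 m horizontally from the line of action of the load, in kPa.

Δσ_z ≈ 65.3 kPa

Boussinesq vertical stress below a point load on an elastic half-space:
Δσ_z = 3P/(2πz²) · [1 + (r/z)²]^(−5/2)
r/z = 1.2/2 = 0.6; [1+(r/z)²]^(−5/2) = 0.46361.
Δσ_z = 3×1180/(2π×2²) × 0.46361 = 140.85 × 0.46361 = 65.3 kPa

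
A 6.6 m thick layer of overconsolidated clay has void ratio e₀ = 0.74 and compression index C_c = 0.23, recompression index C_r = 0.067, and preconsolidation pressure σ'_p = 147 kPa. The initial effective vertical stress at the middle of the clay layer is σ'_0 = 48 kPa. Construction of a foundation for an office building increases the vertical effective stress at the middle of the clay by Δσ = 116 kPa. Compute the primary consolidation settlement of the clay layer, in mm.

Final effective stress: σ'_f = 48 + 116 = 164 kPa.
σ'_f = 164 > σ'_p = 147 kPa, so the stress path crosses the preconsolidation pressure — recompression up to σ'_p, then virgin compression beyond:
S_c = H/(1+e₀)·[C_r·log₁₀(σ'_p/σ'_0) + C_c·log₁₀(σ'_f/σ'_p)]
    = 6.6/1.74 × [0.067×log₁₀(147/48) + 0.23×log₁₀(164/147)]
    = 3.7931 × [0.032567 + 0.010931] = 0.165 m

S_c ≈ 165 mm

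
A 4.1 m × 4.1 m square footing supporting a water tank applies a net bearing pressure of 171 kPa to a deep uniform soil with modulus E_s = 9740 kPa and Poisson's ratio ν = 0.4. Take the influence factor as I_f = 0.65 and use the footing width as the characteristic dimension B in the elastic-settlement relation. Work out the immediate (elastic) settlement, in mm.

Immediate (elastic) settlement: S_e = q·B·(1−ν²)/E_s · I_f.
S_e = 171 × 4.1 × (1 − 0.4²) / 9740 × 0.65
    = 171 × 4.1 × 0.84 / 9740 × 0.65
    = 0.0393 m = 39.3 mm

S_e ≈ 39.3 mm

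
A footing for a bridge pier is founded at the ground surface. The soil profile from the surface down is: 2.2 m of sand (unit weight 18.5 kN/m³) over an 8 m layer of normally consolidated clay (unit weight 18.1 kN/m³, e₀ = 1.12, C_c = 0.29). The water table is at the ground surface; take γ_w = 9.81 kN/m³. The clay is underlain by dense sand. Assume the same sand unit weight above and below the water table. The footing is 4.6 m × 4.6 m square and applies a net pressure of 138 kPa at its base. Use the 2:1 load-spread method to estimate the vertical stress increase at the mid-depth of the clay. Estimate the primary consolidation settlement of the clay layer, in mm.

S_c ≈ 186 mm

Mid-depth of clay below the ground surface: z = 2.2 + 8/2 = 6.2 m.
Total vertical stress at mid-clay: σ_v = 18.5×2.2 + 18.1×4 = 113.1 kPa.
Pore pressure: u = 9.81×(6.2 − 0) = 60.822 kPa.
Initial effective stress: σ'_0 = σ_v − u = 113.1 − 60.822 = 52.278 kPa.
Stress increase at mid-clay by the 2:1 spreading method:
Δσ = qBL/((B+z)(L+z)) = 138×4.6×4.6/((4.6+6.2)(4.6+6.2)) = 25.035 kPa
Final effective stress: σ'_f = σ'_0 + Δσ = 52.278 + 25.035 = 77.313 kPa.
Normally consolidated clay, so the full stress increment lies on the virgin compression line:
S_c = C_c·H/(1+e₀)·log₁₀(σ'_f/σ'_0) = 0.29×8/(1+1.12)×log₁₀(77.313/52.278)
    = 1.0943 × 0.16993 = 0.186 m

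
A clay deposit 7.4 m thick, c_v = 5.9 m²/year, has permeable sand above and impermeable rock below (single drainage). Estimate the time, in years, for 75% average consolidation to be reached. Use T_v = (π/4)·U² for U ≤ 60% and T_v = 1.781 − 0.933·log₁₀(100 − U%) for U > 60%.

Drainage path length: H_d = H = 7.4 m (single drainage).
U > 60%: T_v = 1.781 − 0.933·log₁₀(100 − 75) = 0.47672.
t = T_v·H_d²/c_v = 0.47672×7.4²/5.9 = 4.425 years.

t ≈ 4.42 years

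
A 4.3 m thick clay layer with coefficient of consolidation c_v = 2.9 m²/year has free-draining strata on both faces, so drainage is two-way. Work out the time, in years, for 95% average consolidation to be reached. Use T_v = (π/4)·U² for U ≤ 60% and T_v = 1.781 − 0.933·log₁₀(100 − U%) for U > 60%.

Drainage path length: H_d = H/2 = 2.15 m (double drainage).
U > 60%: T_v = 1.781 − 0.933·log₁₀(100 − 95) = 1.1289.
t = T_v·H_d²/c_v = 1.1289×2.15²/2.9 = 1.799 years.

t ≈ 1.8 years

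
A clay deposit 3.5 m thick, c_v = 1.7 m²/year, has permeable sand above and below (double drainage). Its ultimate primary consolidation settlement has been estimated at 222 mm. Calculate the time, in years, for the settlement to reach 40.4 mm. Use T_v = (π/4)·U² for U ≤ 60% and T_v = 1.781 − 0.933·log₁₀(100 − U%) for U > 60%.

Drainage path length: H_d = H/2 = 1.75 m (double drainage).
U = S(t)/S_ult = 40.4/222 = 0.182.
U ≤ 60%: T_v = (π/4)·U² = (π/4)×0.18198² = 0.02601.
t = T_v·H_d²/c_v = 0.02601×1.75²/1.7 = 0.04686 years.

t ≈ 0.0469 years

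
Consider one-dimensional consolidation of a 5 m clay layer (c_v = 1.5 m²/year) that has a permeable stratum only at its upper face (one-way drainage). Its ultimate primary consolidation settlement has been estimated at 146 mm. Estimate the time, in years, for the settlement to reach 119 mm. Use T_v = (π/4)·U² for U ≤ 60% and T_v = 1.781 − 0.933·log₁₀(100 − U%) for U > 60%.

t ≈ 9.98 years

Drainage path length: H_d = H = 5 m (single drainage).
U = S(t)/S_ult = 119/146 = 0.8151.
U > 60%: T_v = 1.781 − 0.933·log₁₀(100 − 81.507) = 0.59888.
t = T_v·H_d²/c_v = 0.59888×5²/1.5 = 9.981 years.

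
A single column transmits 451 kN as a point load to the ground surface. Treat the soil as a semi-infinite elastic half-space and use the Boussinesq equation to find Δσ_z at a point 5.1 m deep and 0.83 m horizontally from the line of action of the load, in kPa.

Δσ_z ≈ 7.76 kPa

Boussinesq vertical stress below a point load on an elastic half-space:
Δσ_z = 3P/(2πz²) · [1 + (r/z)²]^(−5/2)
r/z = 0.83/5.1 = 0.16275; [1+(r/z)²]^(−5/2) = 0.93674.
Δσ_z = 3×451/(2π×5.1²) × 0.93674 = 8.279 × 0.93674 = 7.755 kPa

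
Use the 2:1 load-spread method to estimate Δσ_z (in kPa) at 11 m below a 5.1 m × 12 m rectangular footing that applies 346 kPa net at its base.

Δσ_z ≈ 57.2 kPa

By the 2:1 method the load spreads at 1 horizontal : 2 vertical, so at depth z the loaded area has grown by z in each plan dimension:
Δσ = qBL/((B+z)(L+z)) = 346×5.1×12/((5.1+11)(12+11)) = 57.184 kPa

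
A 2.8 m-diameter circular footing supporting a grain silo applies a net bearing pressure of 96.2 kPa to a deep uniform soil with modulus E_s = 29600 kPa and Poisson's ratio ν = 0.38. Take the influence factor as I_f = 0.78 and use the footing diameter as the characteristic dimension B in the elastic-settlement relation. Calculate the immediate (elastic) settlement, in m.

Immediate (elastic) settlement: S_e = q·B·(1−ν²)/E_s · I_f.
S_e = 96.2 × 2.8 × (1 − 0.38²) / 29600 × 0.78
    = 96.2 × 2.8 × 0.8556 / 29600 × 0.78
    = 0.006073 m

S_e ≈ 0.00607 m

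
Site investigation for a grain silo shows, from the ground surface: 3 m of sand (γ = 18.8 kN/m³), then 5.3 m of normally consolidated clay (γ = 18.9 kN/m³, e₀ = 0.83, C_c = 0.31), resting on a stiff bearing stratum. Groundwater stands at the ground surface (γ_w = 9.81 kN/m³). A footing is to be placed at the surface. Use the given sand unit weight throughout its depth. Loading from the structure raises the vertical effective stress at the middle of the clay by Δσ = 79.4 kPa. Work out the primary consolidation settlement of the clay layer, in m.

Mid-depth of clay below the ground surface: z = 3 + 5.3/2 = 5.65 m.
Total vertical stress at mid-clay: σ_v = 18.8×3 + 18.9×2.65 = 106.48 kPa.
Pore pressure: u = 9.81×(5.65 − 0) = 55.427 kPa.
Initial effective stress: σ'_0 = σ_v − u = 106.48 − 55.427 = 51.053 kPa.
Final effective stress: σ'_f = σ'_0 + Δσ = 51.053 + 79.4 = 130.45 kPa.
Normally consolidated clay, so the full stress increment lies on the virgin compression line:
S_c = C_c·H/(1+e₀)·log₁₀(σ'_f/σ'_0) = 0.31×5.3/(1+0.83)×log₁₀(130.45/51.053)
    = 0.89781 × 0.40742 = 0.3658 m

S_c ≈ 0.366 m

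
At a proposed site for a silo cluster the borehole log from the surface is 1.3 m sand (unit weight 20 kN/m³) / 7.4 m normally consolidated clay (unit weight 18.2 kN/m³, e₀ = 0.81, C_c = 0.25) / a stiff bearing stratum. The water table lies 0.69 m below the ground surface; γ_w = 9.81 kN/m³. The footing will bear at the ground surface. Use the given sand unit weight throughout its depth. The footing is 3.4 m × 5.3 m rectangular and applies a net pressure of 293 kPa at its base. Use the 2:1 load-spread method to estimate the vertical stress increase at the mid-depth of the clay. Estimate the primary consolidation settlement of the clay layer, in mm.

Mid-depth of clay below the ground surface: z = 1.3 + 7.4/2 = 5 m.
Total vertical stress at mid-clay: σ_v = 20×1.3 + 18.2×3.7 = 93.34 kPa.
Pore pressure: u = 9.81×(5 − 0.69) = 42.281 kPa.
Initial effective stress: σ'_0 = σ_v − u = 93.34 − 42.281 = 51.059 kPa.
Stress increase at mid-clay by the 2:1 spreading method:
Δσ = qBL/((B+z)(L+z)) = 293×3.4×5.3/((3.4+5)(5.3+5)) = 61.025 kPa
Final effective stress: σ'_f = σ'_0 + Δσ = 51.059 + 61.025 = 112.08 kPa.
Normally consolidated clay, so the full stress increment lies on the virgin compression line:
S_c = C_c·H/(1+e₀)·log₁₀(σ'_f/σ'_0) = 0.25×7.4/(1+0.81)×log₁₀(112.08/51.059)
    = 1.0221 × 0.34146 = 0.349 m

S_c ≈ 349 mm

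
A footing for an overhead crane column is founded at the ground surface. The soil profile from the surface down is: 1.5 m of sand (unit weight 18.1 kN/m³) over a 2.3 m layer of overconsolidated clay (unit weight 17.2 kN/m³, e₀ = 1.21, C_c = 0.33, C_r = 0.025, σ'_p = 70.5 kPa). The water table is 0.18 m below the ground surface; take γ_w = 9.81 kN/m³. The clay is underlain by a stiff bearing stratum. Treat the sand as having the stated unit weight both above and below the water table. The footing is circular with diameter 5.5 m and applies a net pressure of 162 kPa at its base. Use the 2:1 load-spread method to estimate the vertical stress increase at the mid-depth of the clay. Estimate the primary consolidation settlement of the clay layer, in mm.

Mid-depth of clay below the ground surface: z = 1.5 + 2.3/2 = 2.65 m.
Total vertical stress at mid-clay: σ_v = 18.1×1.5 + 17.2×1.15 = 46.93 kPa.
Pore pressure: u = 9.81×(2.65 − 0.18) = 24.231 kPa.
Initial effective stress: σ'_0 = σ_v − u = 46.93 − 24.231 = 22.699 kPa.
Stress increase at mid-clay by the 2:1 spreading method:
Δσ ≈ qD²/(D+z)² = 162×5.5²/(5.5+2.65)² = 73.778 kPa
Final effective stress: σ'_f = 22.699 + 73.778 = 96.477 kPa.
σ'_f = 96.477 > σ'_p = 70.5 kPa, so the stress path crosses the preconsolidation pressure — recompression up to σ'_p, then virgin compression beyond:
S_c = H/(1+e₀)·[C_r·log₁₀(σ'_p/σ'_0) + C_c·log₁₀(σ'_f/σ'_p)]
    = 2.3/2.21 × [0.025×log₁₀(70.5/22.699) + 0.33×log₁₀(96.477/70.5)]
    = 1.0407 × [0.012305 + 0.044957] = 0.05959 m

S_c ≈ 59.6 mm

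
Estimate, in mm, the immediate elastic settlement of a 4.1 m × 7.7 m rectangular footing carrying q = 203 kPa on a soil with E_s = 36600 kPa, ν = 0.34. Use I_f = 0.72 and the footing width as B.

Immediate (elastic) settlement: S_e = q·B·(1−ν²)/E_s · I_f.
S_e = 203 × 4.1 × (1 − 0.34²) / 36600 × 0.72
    = 203 × 4.1 × 0.8844 / 36600 × 0.72
    = 0.01448 m = 14.48 mm

S_e ≈ 14.5 mm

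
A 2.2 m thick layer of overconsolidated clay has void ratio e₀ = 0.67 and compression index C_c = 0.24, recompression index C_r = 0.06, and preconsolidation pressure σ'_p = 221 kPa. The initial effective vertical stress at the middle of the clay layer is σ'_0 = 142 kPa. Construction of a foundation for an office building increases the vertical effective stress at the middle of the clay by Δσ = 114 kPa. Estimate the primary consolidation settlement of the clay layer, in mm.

Final effective stress: σ'_f = 142 + 114 = 256 kPa.
σ'_f = 256 > σ'_p = 221 kPa, so the stress path crosses the preconsolidation pressure — recompression up to σ'_p, then virgin compression beyond:
S_c = H/(1+e₀)·[C_r·log₁₀(σ'_p/σ'_0) + C_c·log₁₀(σ'_f/σ'_p)]
    = 2.2/1.67 × [0.06×log₁₀(221/142) + 0.24×log₁₀(256/221)]
    = 1.3174 × [0.011526 + 0.015323] = 0.03537 m

S_c ≈ 35.4 mm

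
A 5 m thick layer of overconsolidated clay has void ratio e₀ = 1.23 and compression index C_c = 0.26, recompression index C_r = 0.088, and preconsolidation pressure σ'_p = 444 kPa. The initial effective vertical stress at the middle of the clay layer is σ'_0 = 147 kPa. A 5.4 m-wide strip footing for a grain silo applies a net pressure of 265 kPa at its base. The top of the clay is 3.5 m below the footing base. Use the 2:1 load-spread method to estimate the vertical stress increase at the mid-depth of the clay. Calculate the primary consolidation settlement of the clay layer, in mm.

Mid-depth of clay below the footing base: z = 3.5 + 5/2 = 6 m.
Stress increase at mid-clay by the 2:1 spreading method:
Δσ = qB/(B+z) = 265×5.4/(5.4+6) = 125.53 kPa
Final effective stress: σ'_f = 147 + 125.53 = 272.53 kPa.
σ'_f = 272.53 ≤ σ'_p = 444 kPa, so the clay remains overconsolidated and only the recompression index applies:
S_c = C_r·H/(1+e₀)·log₁₀(σ'_f/σ'_0) = 0.088×5/2.23×log₁₀(272.53/147)
    = 0.19731 × 0.2681 = 0.0529 m

S_c ≈ 52.9 mm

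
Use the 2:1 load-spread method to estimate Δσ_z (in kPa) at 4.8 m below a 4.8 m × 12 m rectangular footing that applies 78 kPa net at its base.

By the 2:1 method the load spreads at 1 horizontal : 2 vertical, so at depth z the loaded area has grown by z in each plan dimension:
Δσ = qBL/((B+z)(L+z)) = 78×4.8×12/((4.8+4.8)(12+4.8)) = 27.857 kPa

Δσ_z ≈ 27.9 kPa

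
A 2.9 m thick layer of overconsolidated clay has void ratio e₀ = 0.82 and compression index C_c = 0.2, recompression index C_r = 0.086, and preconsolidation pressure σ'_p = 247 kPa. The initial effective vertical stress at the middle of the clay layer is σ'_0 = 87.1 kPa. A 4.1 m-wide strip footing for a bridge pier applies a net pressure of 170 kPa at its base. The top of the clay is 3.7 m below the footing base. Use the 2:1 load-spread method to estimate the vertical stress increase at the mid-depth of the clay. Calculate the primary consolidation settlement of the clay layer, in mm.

Mid-depth of clay below the footing base: z = 3.7 + 2.9/2 = 5.15 m.
Stress increase at mid-clay by the 2:1 spreading method:
Δσ = qB/(B+z) = 170×4.1/(4.1+5.15) = 75.351 kPa
Final effective stress: σ'_f = 87.1 + 75.351 = 162.45 kPa.
σ'_f = 162.45 ≤ σ'_p = 247 kPa, so the clay remains overconsolidated and only the recompression index applies:
S_c = C_r·H/(1+e₀)·log₁₀(σ'_f/σ'_0) = 0.086×2.9/1.82×log₁₀(162.45/87.1)
    = 0.13703 × 0.2707 = 0.03709 m

S_c ≈ 37.1 mm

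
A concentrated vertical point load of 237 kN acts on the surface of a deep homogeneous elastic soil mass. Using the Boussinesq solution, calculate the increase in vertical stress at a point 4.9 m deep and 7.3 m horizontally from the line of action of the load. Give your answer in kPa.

Δσ_z ≈ 0.253 kPa

Boussinesq vertical stress below a point load on an elastic half-space:
Δσ_z = 3P/(2πz²) · [1 + (r/z)²]^(−5/2)
r/z = 7.3/4.9 = 1.4898; [1+(r/z)²]^(−5/2) = 0.053769.
Δσ_z = 3×237/(2π×4.9²) × 0.053769 = 4.713 × 0.053769 = 0.2534 kPa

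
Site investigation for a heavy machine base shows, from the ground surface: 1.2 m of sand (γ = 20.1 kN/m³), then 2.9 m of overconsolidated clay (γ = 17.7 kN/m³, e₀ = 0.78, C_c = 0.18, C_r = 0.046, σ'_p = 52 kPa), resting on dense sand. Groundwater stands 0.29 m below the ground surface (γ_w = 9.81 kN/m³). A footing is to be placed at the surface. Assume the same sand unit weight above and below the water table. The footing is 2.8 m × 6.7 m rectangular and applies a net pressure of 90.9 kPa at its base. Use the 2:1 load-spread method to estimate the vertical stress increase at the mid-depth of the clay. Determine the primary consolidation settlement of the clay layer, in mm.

Mid-depth of clay below the ground surface: z = 1.2 + 2.9/2 = 2.65 m.
Total vertical stress at mid-clay: σ_v = 20.1×1.2 + 17.7×1.45 = 49.785 kPa.
Pore pressure: u = 9.81×(2.65 − 0.29) = 23.152 kPa.
Initial effective stress: σ'_0 = σ_v − u = 49.785 − 23.152 = 26.633 kPa.
Stress increase at mid-clay by the 2:1 spreading method:
Δσ = qBL/((B+z)(L+z)) = 90.9×2.8×6.7/((2.8+2.65)(6.7+2.65)) = 33.465 kPa
Final effective stress: σ'_f = 26.633 + 33.465 = 60.098 kPa.
σ'_f = 60.098 > σ'_p = 52 kPa, so the stress path crosses the preconsolidation pressure — recompression up to σ'_p, then virgin compression beyond:
S_c = H/(1+e₀)·[C_r·log₁₀(σ'_p/σ'_0) + C_c·log₁₀(σ'_f/σ'_p)]
    = 2.9/1.78 × [0.046×log₁₀(52/26.633) + 0.18×log₁₀(60.098/52)]
    = 1.6292 × [0.013367 + 0.011314] = 0.04021 m

S_c ≈ 40.2 mm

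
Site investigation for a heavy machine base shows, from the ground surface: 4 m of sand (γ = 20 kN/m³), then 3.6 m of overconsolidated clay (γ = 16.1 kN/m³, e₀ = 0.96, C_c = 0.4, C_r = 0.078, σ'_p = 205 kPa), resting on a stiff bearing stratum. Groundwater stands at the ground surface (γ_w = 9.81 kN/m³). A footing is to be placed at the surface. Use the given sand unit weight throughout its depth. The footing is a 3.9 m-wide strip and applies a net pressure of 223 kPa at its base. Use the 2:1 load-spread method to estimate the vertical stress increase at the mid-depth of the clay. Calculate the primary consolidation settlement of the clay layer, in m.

S_c ≈ 0.0623 m

Mid-depth of clay below the ground surface: z = 4 + 3.6/2 = 5.8 m.
Total vertical stress at mid-clay: σ_v = 20×4 + 16.1×1.8 = 108.98 kPa.
Pore pressure: u = 9.81×(5.8 − 0) = 56.898 kPa.
Initial effective stress: σ'_0 = σ_v − u = 108.98 − 56.898 = 52.082 kPa.
Stress increase at mid-clay by the 2:1 spreading method:
Δσ = qB/(B+z) = 223×3.9/(3.9+5.8) = 89.66 kPa
Final effective stress: σ'_f = 52.082 + 89.66 = 141.74 kPa.
σ'_f = 141.74 ≤ σ'_p = 205 kPa, so the clay remains overconsolidated and only the recompression index applies:
S_c = C_r·H/(1+e₀)·log₁₀(σ'_f/σ'_0) = 0.078×3.6/1.96×log₁₀(141.74/52.082)
    = 0.14326 × 0.4348 = 0.06229 m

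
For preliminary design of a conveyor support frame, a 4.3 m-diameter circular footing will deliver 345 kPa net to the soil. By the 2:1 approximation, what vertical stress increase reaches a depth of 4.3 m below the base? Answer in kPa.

By the 2:1 method the load spreads at 1 horizontal : 2 vertical, so at depth z the loaded area has grown by z in each plan dimension:
Δσ ≈ qD²/(D+z)² = 345×4.3²/(4.3+4.3)² = 86.25 kPa

Δσ_z ≈ 86.2 kPa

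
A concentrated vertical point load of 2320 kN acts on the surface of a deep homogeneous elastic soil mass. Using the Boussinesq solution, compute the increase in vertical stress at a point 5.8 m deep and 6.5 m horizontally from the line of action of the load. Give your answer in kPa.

Δσ_z ≈ 4.31 kPa

Boussinesq vertical stress below a point load on an elastic half-space:
Δσ_z = 3P/(2πz²) · [1 + (r/z)²]^(−5/2)
r/z = 6.5/5.8 = 1.1207; [1+(r/z)²]^(−5/2) = 0.13082.
Δσ_z = 3×2320/(2π×5.8²) × 0.13082 = 32.929 × 0.13082 = 4.308 kPa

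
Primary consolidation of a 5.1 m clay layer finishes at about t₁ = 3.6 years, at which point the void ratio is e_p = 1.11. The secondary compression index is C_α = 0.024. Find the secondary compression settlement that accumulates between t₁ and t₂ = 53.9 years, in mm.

S_s ≈ 68.2 mm

Secondary compression: S_s = C_α·H/(1+e_p)·log₁₀(t₂/t₁)
S_s = 0.024×5.1/(1+1.11)×log₁₀(53.9/3.6)
    = 0.05801 × 1.175 = 0.06818 m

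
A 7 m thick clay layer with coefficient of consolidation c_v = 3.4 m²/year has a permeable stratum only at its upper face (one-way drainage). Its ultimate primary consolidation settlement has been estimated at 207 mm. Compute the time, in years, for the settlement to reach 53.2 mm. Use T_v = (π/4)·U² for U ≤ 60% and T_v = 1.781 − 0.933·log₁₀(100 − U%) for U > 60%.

Drainage path length: H_d = H = 7 m (single drainage).
U = S(t)/S_ult = 53.2/207 = 0.257.
U ≤ 60%: T_v = (π/4)·U² = (π/4)×0.257² = 0.051877.
t = T_v·H_d²/c_v = 0.051877×7²/3.4 = 0.7476 years.

t ≈ 0.748 years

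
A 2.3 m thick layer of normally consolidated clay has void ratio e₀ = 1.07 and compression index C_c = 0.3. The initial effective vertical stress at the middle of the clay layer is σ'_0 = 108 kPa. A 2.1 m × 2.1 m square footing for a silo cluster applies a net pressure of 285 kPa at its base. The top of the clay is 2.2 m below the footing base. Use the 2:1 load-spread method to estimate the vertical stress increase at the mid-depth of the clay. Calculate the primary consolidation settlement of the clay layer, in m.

S_c ≈ 0.0479 m

Mid-depth of clay below the footing base: z = 2.2 + 2.3/2 = 3.35 m.
Stress increase at mid-clay by the 2:1 spreading method:
Δσ = qBL/((B+z)(L+z)) = 285×2.1×2.1/((2.1+3.35)(2.1+3.35)) = 42.315 kPa
Final effective stress: σ'_f = σ'_0 + Δσ = 108 + 42.315 = 150.31 kPa.
Normally consolidated clay, so the full stress increment lies on the virgin compression line:
S_c = C_c·H/(1+e₀)·log₁₀(σ'_f/σ'_0) = 0.3×2.3/(1+1.07)×log₁₀(150.31/108)
    = 0.33333 × 0.14356 = 0.04785 m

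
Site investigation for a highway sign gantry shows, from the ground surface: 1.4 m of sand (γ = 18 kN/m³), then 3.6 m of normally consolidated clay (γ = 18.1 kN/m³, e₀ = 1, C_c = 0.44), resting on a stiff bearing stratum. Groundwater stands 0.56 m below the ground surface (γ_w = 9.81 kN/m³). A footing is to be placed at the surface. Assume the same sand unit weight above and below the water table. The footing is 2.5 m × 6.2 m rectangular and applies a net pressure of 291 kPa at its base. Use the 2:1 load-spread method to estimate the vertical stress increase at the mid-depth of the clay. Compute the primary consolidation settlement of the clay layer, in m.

S_c ≈ 0.444 m

Mid-depth of clay below the ground surface: z = 1.4 + 3.6/2 = 3.2 m.
Total vertical stress at mid-clay: σ_v = 18×1.4 + 18.1×1.8 = 57.78 kPa.
Pore pressure: u = 9.81×(3.2 − 0.56) = 25.898 kPa.
Initial effective stress: σ'_0 = σ_v − u = 57.78 − 25.898 = 31.882 kPa.
Stress increase at mid-clay by the 2:1 spreading method:
Δσ = qBL/((B+z)(L+z)) = 291×2.5×6.2/((2.5+3.2)(6.2+3.2)) = 84.183 kPa
Final effective stress: σ'_f = σ'_0 + Δσ = 31.882 + 84.183 = 116.07 kPa.
Normally consolidated clay, so the full stress increment lies on the virgin compression line:
S_c = C_c·H/(1+e₀)·log₁₀(σ'_f/σ'_0) = 0.44×3.6/(1+1)×log₁₀(116.07/31.882)
    = 0.792 × 0.56117 = 0.4444 m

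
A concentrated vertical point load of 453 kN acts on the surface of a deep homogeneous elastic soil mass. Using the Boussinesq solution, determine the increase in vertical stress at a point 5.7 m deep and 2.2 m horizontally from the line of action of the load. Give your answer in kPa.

Boussinesq vertical stress below a point load on an elastic half-space:
Δσ_z = 3P/(2πz²) · [1 + (r/z)²]^(−5/2)
r/z = 2.2/5.7 = 0.38596; [1+(r/z)²]^(−5/2) = 0.70669.
Δσ_z = 3×453/(2π×5.7²) × 0.70669 = 6.6572 × 0.70669 = 4.705 kPa

Δσ_z ≈ 4.7 kPa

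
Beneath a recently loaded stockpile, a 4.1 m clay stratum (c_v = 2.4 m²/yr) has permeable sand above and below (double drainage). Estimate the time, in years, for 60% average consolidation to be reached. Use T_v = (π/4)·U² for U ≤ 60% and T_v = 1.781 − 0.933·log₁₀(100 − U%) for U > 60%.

Drainage path length: H_d = H/2 = 2.05 m (double drainage).
U ≤ 60%: T_v = (π/4)·U² = (π/4)×0.6² = 0.28274.
t = T_v·H_d²/c_v = 0.28274×2.05²/2.4 = 0.4951 years.

t ≈ 0.495 years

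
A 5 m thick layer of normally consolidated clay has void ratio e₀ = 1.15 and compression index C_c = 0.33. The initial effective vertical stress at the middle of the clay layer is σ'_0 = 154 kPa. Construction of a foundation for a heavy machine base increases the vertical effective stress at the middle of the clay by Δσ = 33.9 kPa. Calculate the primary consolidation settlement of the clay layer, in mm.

Final effective stress: σ'_f = σ'_0 + Δσ = 154 + 33.9 = 187.9 kPa.
Normally consolidated clay, so the full stress increment lies on the virgin compression line:
S_c = C_c·H/(1+e₀)·log₁₀(σ'_f/σ'_0) = 0.33×5/(1+1.15)×log₁₀(187.9/154)
    = 0.76744 × 0.086406 = 0.06631 m

S_c ≈ 66.3 mm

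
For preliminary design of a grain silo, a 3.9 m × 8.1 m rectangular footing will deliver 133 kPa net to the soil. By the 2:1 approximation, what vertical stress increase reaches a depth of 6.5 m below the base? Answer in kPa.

By the 2:1 method the load spreads at 1 horizontal : 2 vertical, so at depth z the loaded area has grown by z in each plan dimension:
Δσ = qBL/((B+z)(L+z)) = 133×3.9×8.1/((3.9+6.5)(8.1+6.5)) = 27.67 kPa

Δσ_z ≈ 27.7 kPa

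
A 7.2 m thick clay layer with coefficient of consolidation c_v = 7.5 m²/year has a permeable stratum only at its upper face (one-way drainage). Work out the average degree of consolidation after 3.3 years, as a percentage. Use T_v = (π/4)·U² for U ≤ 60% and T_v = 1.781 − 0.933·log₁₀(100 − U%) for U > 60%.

Drainage path length: H_d = H = 7.2 m (single drainage).
T_v = c_v·t/H_d² = 7.5×3.3/7.2² = 0.47743.
T_v = 0.47743 corresponds to the U > 60% branch:
U = 1 − 10^((1.781 − T_v)/0.933)/100 = 0.7504

U ≈ 75 %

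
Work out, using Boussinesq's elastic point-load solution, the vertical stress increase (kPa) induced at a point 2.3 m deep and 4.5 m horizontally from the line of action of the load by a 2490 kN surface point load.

Δσ_z ≈ 4.39 kPa

Boussinesq vertical stress below a point load on an elastic half-space:
Δσ_z = 3P/(2πz²) · [1 + (r/z)²]^(−5/2)
r/z = 4.5/2.3 = 1.9565; [1+(r/z)²]^(−5/2) = 0.019525.
Δσ_z = 3×2490/(2π×2.3²) × 0.019525 = 224.74 × 0.019525 = 4.388 kPa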